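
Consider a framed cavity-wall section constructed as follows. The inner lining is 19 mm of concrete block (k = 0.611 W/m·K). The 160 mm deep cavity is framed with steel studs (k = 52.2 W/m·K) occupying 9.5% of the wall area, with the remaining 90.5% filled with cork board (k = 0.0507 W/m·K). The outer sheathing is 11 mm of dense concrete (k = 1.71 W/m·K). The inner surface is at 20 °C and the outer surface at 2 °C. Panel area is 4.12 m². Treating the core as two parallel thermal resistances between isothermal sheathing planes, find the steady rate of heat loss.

Q ≈ 1070 W

Sheathing layers in series; stud and cavity paths in parallel between them.
R_inner = 0.019/(0.611×4.12) = 0.007548 K/W
R_stud  = 0.16/(52.2×0.095×4.12) = 0.007831 K/W
R_cav   = 0.16/(0.0507×0.905×4.12) = 0.8464 K/W
1/R_core = 1/R_stud + 1/R_cav → R_core = 0.007759 K/W
R_outer = 0.011/(1.71×4.12) = 0.001561 K/W
R_total = 0.01687 K/W
Q = ΔT/R_total = 18/0.01687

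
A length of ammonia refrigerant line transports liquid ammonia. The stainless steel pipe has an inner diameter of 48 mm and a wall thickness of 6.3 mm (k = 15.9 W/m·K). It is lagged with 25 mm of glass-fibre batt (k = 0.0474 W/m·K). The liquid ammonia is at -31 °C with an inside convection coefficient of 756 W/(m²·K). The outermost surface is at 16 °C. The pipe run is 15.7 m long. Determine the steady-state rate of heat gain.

Cylindrical conduction, so R = ln(r₂/r₁)/(2πkL) per layer, in series:
R_inner film = 1/(h_i·2πr₁L) = 1/(756×2π×0.024×15.7) = 5.587×10^-4 K/W
R_stainless steel pipe wall = ln(30.3/24)/(2π×15.9×15.7) = 1.486×10^-4 K/W
R_glass-fibre batt = ln(55.3/30.3)/(2π×0.0474×15.7) = 0.1287 K/W
R_total = 0.1294 K/W
Q = ΔT/R_total = 47/0.1294

Q ≈ 363 W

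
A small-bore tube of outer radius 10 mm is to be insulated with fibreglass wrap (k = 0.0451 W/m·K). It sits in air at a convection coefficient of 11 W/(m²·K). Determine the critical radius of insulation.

r_cr ≈ 4.1 mm

For a cylinder r_cr = k/h = 0.0451/11
r_cr = 4.1 mm; since the bare radius (10 mm) is above r_cr, any added insulation will reduce heat loss.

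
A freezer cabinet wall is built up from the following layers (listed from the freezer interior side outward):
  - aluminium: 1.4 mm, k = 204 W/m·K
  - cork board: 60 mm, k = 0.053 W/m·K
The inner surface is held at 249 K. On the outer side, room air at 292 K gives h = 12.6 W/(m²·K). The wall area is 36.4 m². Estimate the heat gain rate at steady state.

Thermal resistances in series:
R_aluminium = L/(kA) = 0.0014/(204×36.4) = 1.885×10^-7 K/W
R_cork board = L/(kA) = 0.06/(0.053×36.4) = 0.0311 K/W
R_outer film = 1/(h_o·A) = 1/(12.6×36.4) = 0.00218 K/W
R_total = 0.03328 K/W
Q = ΔT / R_total = 43 / 0.03328

Q ≈ 1290 W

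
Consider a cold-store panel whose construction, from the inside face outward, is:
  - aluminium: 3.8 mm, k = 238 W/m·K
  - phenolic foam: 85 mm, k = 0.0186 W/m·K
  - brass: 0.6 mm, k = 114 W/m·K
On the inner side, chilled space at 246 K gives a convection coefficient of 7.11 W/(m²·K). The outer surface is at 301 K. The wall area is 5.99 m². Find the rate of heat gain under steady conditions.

Using the resistance-network approach (series):
R_inner film = 1/(h_i·A) = 1/(7.11×5.99) = 0.02348 K/W
R_aluminium = L/(kA) = 0.0038/(238×5.99) = 2.666×10^-6 K/W
R_phenolic foam = L/(kA) = 0.085/(0.0186×5.99) = 0.7629 K/W
R_brass = L/(kA) = 0.0006/(114×5.99) = 8.787×10^-7 K/W
R_total = 0.7864 K/W
Q = ΔT / R_total = 55 / 0.7864

Q ≈ 69.9 W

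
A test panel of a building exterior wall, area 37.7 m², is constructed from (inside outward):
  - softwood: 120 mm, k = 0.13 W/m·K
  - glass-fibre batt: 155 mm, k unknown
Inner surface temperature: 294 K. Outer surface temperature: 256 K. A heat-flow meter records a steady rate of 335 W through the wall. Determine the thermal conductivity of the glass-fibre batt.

k ≈ 0.0462 W/(m·K)

Series thermal resistances:
R_softwood = L/(kA) = 0.12/(0.13×37.7) = 0.02448 K/W
Sum of known resistances R_other = 0.02448 K/W
Total R = ΔT/Q = 38/335 = 0.1134 K/W
R_glass-fibre batt = R_total − R_other = 0.08895 K/W
k = L/(R·A) = 0.155/(0.08895×37.7)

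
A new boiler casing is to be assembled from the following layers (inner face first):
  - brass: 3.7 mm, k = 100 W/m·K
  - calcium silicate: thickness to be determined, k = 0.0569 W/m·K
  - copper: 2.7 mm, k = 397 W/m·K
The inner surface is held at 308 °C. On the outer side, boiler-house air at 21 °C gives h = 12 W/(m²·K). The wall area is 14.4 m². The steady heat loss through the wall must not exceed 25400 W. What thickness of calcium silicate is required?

Thermal resistances in series:
R_brass = L/(kA) = 0.0037/(100×14.4) = 2.569×10^-6 K/W
R_copper = L/(kA) = 0.0027/(397×14.4) = 4.723×10^-7 K/W
R_outer film = 1/(h_o·A) = 1/(12×14.4) = 0.005787 K/W
Sum of the known resistances R_other = 0.00579 K/W
Required total resistance R_tot = ΔT/Q_allow = 287/25400 = 0.0113 K/W
R_calcium silicate = R_tot − R_other = 0.005509 K/W
L = R·k·A = 0.005509×0.0569×14.4

L ≈ 4.51 mm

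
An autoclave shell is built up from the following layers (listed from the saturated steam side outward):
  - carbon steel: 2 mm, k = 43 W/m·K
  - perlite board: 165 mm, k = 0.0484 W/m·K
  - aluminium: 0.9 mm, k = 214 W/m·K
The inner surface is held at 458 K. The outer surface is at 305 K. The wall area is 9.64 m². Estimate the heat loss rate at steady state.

Q ≈ 433 W

Series thermal resistances:
R_carbon steel = L/(kA) = 0.002/(43×9.64) = 4.825×10^-6 K/W
R_perlite board = L/(kA) = 0.165/(0.0484×9.64) = 0.3536 K/W
R_aluminium = L/(kA) = 0.0009/(214×9.64) = 4.363×10^-7 K/W
R_total = 0.3536 K/W
Q = ΔT / R_total = 153 / 0.3536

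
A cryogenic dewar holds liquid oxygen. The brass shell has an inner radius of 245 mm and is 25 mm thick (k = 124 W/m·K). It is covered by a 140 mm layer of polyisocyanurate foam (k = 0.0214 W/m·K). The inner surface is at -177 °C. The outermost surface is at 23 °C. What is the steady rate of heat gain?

Radial (spherical) resistances in series:
R_brass shell = (1/0.245 − 1/0.27)/(4π×124) = 2.425×10^-4 K/W
R_polyisocyanurate foam = (1/0.27 − 1/0.41)/(4π×0.0214) = 4.703 K/W
R_total = 4.703 K/W
Q = ΔT/R_total = 200/4.703

Q ≈ 42.5 W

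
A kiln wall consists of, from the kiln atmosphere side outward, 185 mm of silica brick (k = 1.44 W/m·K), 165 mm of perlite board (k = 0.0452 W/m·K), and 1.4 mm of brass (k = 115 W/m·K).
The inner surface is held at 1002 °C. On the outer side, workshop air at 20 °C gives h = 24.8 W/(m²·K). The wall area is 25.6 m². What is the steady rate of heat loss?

Thermal resistances in series:
R_silica brick = L/(kA) = 0.185/(1.44×25.6) = 0.005018 K/W
R_perlite board = L/(kA) = 0.165/(0.0452×25.6) = 0.1426 K/W
R_brass = L/(kA) = 0.0014/(115×25.6) = 4.755×10^-7 K/W
R_outer film = 1/(h_o·A) = 1/(24.8×25.6) = 0.001575 K/W
R_total = 0.1492 K/W
Q = ΔT / R_total = 982 / 0.1492

Q ≈ 6580 W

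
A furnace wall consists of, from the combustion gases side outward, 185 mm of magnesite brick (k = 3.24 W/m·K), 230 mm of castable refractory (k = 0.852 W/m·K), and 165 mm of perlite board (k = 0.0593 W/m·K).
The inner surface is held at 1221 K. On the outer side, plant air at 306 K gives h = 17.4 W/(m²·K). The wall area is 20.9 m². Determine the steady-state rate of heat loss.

Q ≈ 6040 W

Model the wall as resistances in series:
R_magnesite brick = L/(kA) = 0.185/(3.24×20.9) = 0.002732 K/W
R_castable refractory = L/(kA) = 0.23/(0.852×20.9) = 0.01292 K/W
R_perlite board = L/(kA) = 0.165/(0.0593×20.9) = 0.1331 K/W
R_outer film = 1/(h_o·A) = 1/(17.4×20.9) = 0.00275 K/W
R_total = 0.1515 K/W
Q = ΔT / R_total = 915 / 0.1515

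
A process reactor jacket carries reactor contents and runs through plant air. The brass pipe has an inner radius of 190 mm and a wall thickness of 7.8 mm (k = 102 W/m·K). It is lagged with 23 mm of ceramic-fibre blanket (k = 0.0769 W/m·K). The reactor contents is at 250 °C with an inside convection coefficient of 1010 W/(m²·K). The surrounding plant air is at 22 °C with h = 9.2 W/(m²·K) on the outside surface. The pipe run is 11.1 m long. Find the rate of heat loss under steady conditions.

Per-layer cylindrical resistances, series-summed:
R_inner film = 1/(h_i·2πr₁L) = 1/(1010×2π×0.19×11.1) = 7.472×10^-5 K/W
R_brass pipe wall = ln(197.8/190)/(2π×102×11.1) = 5.656×10^-6 K/W
R_ceramic-fibre blanket = ln(220.8/197.8)/(2π×0.0769×11.1) = 0.02051 K/W
R_outer film = 1/(h_o·2πr_oL) = 1/(9.2×2π×0.2208×11.1) = 0.007058 K/W
R_total = 0.02765 K/W
Q = ΔT/R_total = 228/0.02765

Q ≈ 8250 W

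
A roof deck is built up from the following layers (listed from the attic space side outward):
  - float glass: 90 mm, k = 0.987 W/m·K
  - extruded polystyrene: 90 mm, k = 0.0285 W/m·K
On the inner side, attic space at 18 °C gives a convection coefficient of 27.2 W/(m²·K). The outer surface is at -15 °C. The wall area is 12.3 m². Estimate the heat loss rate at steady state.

Q ≈ 124 W

Series thermal resistances:
R_inner film = 1/(h_i·A) = 1/(27.2×12.3) = 0.002989 K/W
R_float glass = L/(kA) = 0.09/(0.987×12.3) = 0.007413 K/W
R_extruded polystyrene = L/(kA) = 0.09/(0.0285×12.3) = 0.2567 K/W
R_total = 0.2671 K/W
Q = ΔT / R_total = 33 / 0.2671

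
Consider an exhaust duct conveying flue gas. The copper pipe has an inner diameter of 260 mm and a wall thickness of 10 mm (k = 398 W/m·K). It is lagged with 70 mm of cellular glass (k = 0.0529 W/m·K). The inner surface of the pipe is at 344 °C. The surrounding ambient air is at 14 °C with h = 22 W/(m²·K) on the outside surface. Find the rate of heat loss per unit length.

q′ ≈ 263 W/m

Cylindrical conduction, so R = ln(r₂/r₁)/(2πkL) per layer, in series:
R_copper pipe wall = ln(140/130)/(2π×398×1) = 2.963×10^-5 K/W
R_cellular glass = ln(210/140)/(2π×0.0529×1) = 1.22 K/W
R_outer film = 1/(h_o·2πr_oL) = 1/(22×2π×0.21×1) = 0.03445 K/W
R_total = 1.254 K/W
Q = ΔT/R_total = 330/1.254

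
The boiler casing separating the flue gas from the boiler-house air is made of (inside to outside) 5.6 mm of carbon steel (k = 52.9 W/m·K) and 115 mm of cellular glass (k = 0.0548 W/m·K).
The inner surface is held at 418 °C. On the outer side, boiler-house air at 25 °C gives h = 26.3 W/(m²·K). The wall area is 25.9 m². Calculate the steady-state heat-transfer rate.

Thermal resistances in series:
R_carbon steel = L/(kA) = 0.0056/(52.9×25.9) = 4.087×10^-6 K/W
R_cellular glass = L/(kA) = 0.115/(0.0548×25.9) = 0.08102 K/W
R_outer film = 1/(h_o·A) = 1/(26.3×25.9) = 0.001468 K/W
R_total = 0.0825 K/W
Q = ΔT / R_total = 393 / 0.0825

Q ≈ 4760 W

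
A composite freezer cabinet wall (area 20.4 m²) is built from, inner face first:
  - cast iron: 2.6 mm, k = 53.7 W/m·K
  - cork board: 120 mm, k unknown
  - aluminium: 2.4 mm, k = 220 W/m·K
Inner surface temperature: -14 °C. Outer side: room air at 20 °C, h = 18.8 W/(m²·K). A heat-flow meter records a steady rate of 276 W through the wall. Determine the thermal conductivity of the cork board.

Using the resistance-network approach (series):
R_cast iron = L/(kA) = 0.0026/(53.7×20.4) = 2.373×10^-6 K/W
R_aluminium = L/(kA) = 0.0024/(220×20.4) = 5.348×10^-7 K/W
R_outer film = 1/(h_o·A) = 1/(18.8×20.4) = 0.002607 K/W
Sum of known resistances R_other = 0.00261 K/W
Total R = ΔT/Q = 34/276 = 0.1232 K/W
R_cork board = R_total − R_other = 0.1206 K/W
k = L/(R·A) = 0.12/(0.1206×20.4)

k ≈ 0.0488 W/(m·K)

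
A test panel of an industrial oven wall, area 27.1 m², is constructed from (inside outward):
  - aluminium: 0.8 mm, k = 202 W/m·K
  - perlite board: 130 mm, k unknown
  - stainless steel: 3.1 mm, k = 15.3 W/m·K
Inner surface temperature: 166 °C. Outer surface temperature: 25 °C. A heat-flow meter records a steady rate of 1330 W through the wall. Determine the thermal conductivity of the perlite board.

k ≈ 0.0453 W/(m·K)

Series thermal resistances:
R_aluminium = L/(kA) = 0.0008/(202×27.1) = 1.461×10^-7 K/W
R_stainless steel = L/(kA) = 0.0031/(15.3×27.1) = 7.477×10^-6 K/W
Sum of known resistances R_other = 7.623×10^-6 K/W
Total R = ΔT/Q = 141/1330 = 0.106 K/W
R_perlite board = R_total − R_other = 0.106 K/W
k = L/(R·A) = 0.13/(0.106×27.1)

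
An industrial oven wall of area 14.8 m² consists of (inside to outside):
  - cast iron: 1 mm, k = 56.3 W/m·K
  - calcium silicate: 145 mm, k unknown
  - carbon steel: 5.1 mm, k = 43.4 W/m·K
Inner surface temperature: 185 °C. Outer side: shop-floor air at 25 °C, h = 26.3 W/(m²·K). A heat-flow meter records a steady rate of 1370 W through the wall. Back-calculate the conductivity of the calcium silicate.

k ≈ 0.0858 W/(m·K)

Model the wall as resistances in series:
R_cast iron = L/(kA) = 0.001/(56.3×14.8) = 1.2×10^-6 K/W
R_carbon steel = L/(kA) = 0.0051/(43.4×14.8) = 7.94×10^-6 K/W
R_outer film = 1/(h_o·A) = 1/(26.3×14.8) = 0.002569 K/W
Sum of known resistances R_other = 0.002578 K/W
Total R = ΔT/Q = 160/1370 = 0.1168 K/W
R_calcium silicate = R_total − R_other = 0.1142 K/W
k = L/(R·A) = 0.145/(0.1142×14.8)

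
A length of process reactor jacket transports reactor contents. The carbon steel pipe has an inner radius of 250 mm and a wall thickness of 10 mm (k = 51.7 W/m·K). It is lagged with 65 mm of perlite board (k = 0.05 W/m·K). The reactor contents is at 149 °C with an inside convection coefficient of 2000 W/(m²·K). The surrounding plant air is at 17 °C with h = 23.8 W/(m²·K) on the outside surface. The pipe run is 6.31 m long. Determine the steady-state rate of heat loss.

Radial resistances (cylindrical: R_cond = ln(r_o/r_i)/(2πkL), R_conv = 1/(h·2πrL)):
R_inner film = 1/(h_i·2πr₁L) = 1/(2000×2π×0.25×6.31) = 5.045×10^-5 K/W
R_carbon steel pipe wall = ln(260/250)/(2π×51.7×6.31) = 1.913×10^-5 K/W
R_perlite board = ln(325/260)/(2π×0.05×6.31) = 0.1126 K/W
R_outer film = 1/(h_o·2πr_oL) = 1/(23.8×2π×0.325×6.31) = 0.003261 K/W
R_total = 0.1159 K/W
Q = ΔT/R_total = 132/0.1159

Q ≈ 1140 W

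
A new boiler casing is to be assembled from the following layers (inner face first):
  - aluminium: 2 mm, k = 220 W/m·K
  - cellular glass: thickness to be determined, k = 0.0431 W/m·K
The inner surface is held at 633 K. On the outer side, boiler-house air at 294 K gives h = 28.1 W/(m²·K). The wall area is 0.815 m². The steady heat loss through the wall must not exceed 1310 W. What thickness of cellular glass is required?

Thermal resistances in series:
R_aluminium = L/(kA) = 0.002/(220×0.815) = 1.115×10^-5 K/W
R_outer film = 1/(h_o·A) = 1/(28.1×0.815) = 0.04367 K/W
Sum of the known resistances R_other = 0.04368 K/W
Required total resistance R_tot = ΔT/Q_allow = 339/1310 = 0.2588 K/W
R_cellular glass = R_tot − R_other = 0.2151 K/W
L = R·k·A = 0.2151×0.0431×0.815

L ≈ 7.56 mm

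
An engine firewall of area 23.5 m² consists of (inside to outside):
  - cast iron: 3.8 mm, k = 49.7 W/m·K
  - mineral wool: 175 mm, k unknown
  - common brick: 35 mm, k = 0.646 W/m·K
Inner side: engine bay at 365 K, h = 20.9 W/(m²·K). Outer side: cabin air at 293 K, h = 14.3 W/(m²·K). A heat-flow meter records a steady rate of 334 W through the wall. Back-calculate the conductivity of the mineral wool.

k ≈ 0.0358 W/(m·K)

Using the resistance-network approach (series):
R_inner film = 1/(h_i·A) = 1/(20.9×23.5) = 0.002036 K/W
R_cast iron = L/(kA) = 0.0038/(49.7×23.5) = 3.254×10^-6 K/W
R_common brick = L/(kA) = 0.035/(0.646×23.5) = 0.002306 K/W
R_outer film = 1/(h_o·A) = 1/(14.3×23.5) = 0.002976 K/W
Sum of known resistances R_other = 0.007321 K/W
Total R = ΔT/Q = 72/334 = 0.2156 K/W
R_mineral wool = R_total − R_other = 0.2082 K/W
k = L/(R·A) = 0.175/(0.2082×23.5)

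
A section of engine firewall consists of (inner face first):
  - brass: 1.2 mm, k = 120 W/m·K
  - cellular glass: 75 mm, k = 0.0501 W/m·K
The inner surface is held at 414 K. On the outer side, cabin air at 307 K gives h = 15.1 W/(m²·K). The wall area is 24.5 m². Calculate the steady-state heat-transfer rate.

Thermal resistances in series:
R_brass = L/(kA) = 0.0012/(120×24.5) = 4.082×10^-7 K/W
R_cellular glass = L/(kA) = 0.075/(0.0501×24.5) = 0.0611 K/W
R_outer film = 1/(h_o·A) = 1/(15.1×24.5) = 0.002703 K/W
R_total = 0.06381 K/W
Q = ΔT / R_total = 107 / 0.06381

Q ≈ 1680 W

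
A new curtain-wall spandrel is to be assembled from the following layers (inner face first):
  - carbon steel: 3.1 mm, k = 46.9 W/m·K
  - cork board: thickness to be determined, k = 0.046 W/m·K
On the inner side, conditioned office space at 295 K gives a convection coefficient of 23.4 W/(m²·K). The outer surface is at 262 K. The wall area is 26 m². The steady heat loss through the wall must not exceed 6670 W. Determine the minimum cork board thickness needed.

Model the wall as resistances in series:
R_inner film = 1/(h_i·A) = 1/(23.4×26) = 0.001644 K/W
R_carbon steel = L/(kA) = 0.0031/(46.9×26) = 2.542×10^-6 K/W
Sum of the known resistances R_other = 0.001646 K/W
Required total resistance R_tot = ΔT/Q_allow = 33/6670 = 0.004948 K/W
R_cork board = R_tot − R_other = 0.003301 K/W
L = R·k·A = 0.003301×0.046×26

L ≈ 3.95 mm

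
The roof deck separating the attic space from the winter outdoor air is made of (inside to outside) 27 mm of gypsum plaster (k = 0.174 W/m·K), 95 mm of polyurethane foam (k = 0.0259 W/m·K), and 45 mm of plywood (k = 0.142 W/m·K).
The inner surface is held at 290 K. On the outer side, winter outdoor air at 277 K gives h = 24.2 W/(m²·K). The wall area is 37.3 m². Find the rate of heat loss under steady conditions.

Q ≈ 116 W

Model the wall as resistances in series:
R_gypsum plaster = L/(kA) = 0.027/(0.174×37.3) = 0.00416 K/W
R_polyurethane foam = L/(kA) = 0.095/(0.0259×37.3) = 0.09834 K/W
R_plywood = L/(kA) = 0.045/(0.142×37.3) = 0.008496 K/W
R_outer film = 1/(h_o·A) = 1/(24.2×37.3) = 0.001108 K/W
R_total = 0.1121 K/W
Q = ΔT / R_total = 13 / 0.1121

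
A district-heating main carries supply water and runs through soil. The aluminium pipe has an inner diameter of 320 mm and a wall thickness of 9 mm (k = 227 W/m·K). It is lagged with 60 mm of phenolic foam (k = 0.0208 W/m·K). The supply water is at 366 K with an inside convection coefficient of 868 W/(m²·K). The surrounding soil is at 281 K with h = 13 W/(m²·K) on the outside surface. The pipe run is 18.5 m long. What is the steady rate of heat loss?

Treating each annulus and film as a series resistance:
R_inner film = 1/(h_i·2πr₁L) = 1/(868×2π×0.16×18.5) = 6.195×10^-5 K/W
R_aluminium pipe wall = ln(169/160)/(2π×227×18.5) = 2.074×10^-6 K/W
R_phenolic foam = ln(229/169)/(2π×0.0208×18.5) = 0.1257 K/W
R_outer film = 1/(h_o·2πr_oL) = 1/(13×2π×0.229×18.5) = 0.00289 K/W
R_total = 0.1286 K/W
Q = ΔT/R_total = 85/0.1286

Q ≈ 661 W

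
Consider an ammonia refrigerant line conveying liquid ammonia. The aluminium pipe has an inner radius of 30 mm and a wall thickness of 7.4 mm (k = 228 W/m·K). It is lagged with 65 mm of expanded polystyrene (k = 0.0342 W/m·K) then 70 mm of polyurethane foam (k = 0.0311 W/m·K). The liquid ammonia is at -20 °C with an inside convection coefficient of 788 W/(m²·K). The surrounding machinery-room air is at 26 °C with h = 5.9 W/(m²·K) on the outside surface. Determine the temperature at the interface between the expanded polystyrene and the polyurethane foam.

T ≈ 8.73 °C

For a radial system each layer contributes R = ln(r_out/r_in)/(2πkL); films add R = 1/(hA).
R_inner film = 1/(h_i·2πr₁L) = 1/(788×2π×0.03×1) = 0.006732 K/W
R_aluminium pipe wall = ln(37.4/30)/(2π×228×1) = 1.539×10^-4 K/W
R_expanded polystyrene = ln(102.4/37.4)/(2π×0.0342×1) = 4.687 K/W
R_polyurethane foam = ln(172.4/102.4)/(2π×0.0311×1) = 2.666 K/W
R_outer film = 1/(h_o·2πr_oL) = 1/(5.9×2π×0.1724×1) = 0.1565 K/W
R_total = 7.516 K/W
Q = ΔT/R_total = 46/7.516
Q = 6.12 W/m
T_interface = T_inner + Q·ΣR(inner→interface) = -20 + 6.12×4.694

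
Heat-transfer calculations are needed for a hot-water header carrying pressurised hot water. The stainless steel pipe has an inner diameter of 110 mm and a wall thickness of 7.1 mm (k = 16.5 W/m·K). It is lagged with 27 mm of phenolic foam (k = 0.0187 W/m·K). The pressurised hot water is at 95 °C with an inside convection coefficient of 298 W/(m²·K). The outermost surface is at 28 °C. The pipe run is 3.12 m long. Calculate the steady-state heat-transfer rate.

Radial resistances (cylindrical: R_cond = ln(r_o/r_i)/(2πkL), R_conv = 1/(h·2πrL)):
R_inner film = 1/(h_i·2πr₁L) = 1/(298×2π×0.055×3.12) = 0.003112 K/W
R_stainless steel pipe wall = ln(62.1/55)/(2π×16.5×3.12) = 3.754×10^-4 K/W
R_phenolic foam = ln(89.1/62.1)/(2π×0.0187×3.12) = 0.9848 K/W
R_total = 0.9883 K/W
Q = ΔT/R_total = 67/0.9883

Q ≈ 67.8 W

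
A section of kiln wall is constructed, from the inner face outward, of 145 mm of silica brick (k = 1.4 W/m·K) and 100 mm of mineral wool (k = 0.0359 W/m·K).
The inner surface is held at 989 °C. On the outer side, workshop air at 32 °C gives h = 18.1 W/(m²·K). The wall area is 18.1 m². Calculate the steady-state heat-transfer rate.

Using the resistance-network approach (series):
R_silica brick = L/(kA) = 0.145/(1.4×18.1) = 0.005722 K/W
R_mineral wool = L/(kA) = 0.1/(0.0359×18.1) = 0.1539 K/W
R_outer film = 1/(h_o·A) = 1/(18.1×18.1) = 0.003052 K/W
R_total = 0.1627 K/W
Q = ΔT / R_total = 957 / 0.1627

Q ≈ 5880 W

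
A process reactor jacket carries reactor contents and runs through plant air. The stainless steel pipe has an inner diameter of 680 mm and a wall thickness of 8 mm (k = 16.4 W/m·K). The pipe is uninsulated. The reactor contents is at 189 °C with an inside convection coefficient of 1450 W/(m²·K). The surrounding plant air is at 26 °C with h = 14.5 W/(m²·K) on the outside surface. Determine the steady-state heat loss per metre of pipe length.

Radial resistances (cylindrical: R_cond = ln(r_o/r_i)/(2πkL), R_conv = 1/(h·2πrL)):
R_inner film = 1/(h_i·2πr₁L) = 1/(1450×2π×0.34×1) = 3.228×10^-4 K/W
R_stainless steel pipe wall = ln(348/340)/(2π×16.4×1) = 2.257×10^-4 K/W
R_outer film = 1/(h_o·2πr_oL) = 1/(14.5×2π×0.348×1) = 0.03154 K/W
R_total = 0.03209 K/W
Q = ΔT/R_total = 163/0.03209

q′ ≈ 5080 W/m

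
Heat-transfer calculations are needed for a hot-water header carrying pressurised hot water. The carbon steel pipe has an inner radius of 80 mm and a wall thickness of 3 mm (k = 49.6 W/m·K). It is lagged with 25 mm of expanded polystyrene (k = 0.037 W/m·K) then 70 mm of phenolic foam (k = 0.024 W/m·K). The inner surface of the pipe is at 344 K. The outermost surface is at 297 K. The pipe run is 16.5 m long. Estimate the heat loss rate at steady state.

Q ≈ 174 W

Cylindrical conduction, so R = ln(r₂/r₁)/(2πkL) per layer, in series:
R_carbon steel pipe wall = ln(83/80)/(2π×49.6×16.5) = 7.159×10^-6 K/W
R_expanded polystyrene = ln(108/83)/(2π×0.037×16.5) = 0.06864 K/W
R_phenolic foam = ln(178/108)/(2π×0.024×16.5) = 0.2008 K/W
R_total = 0.2695 K/W
Q = ΔT/R_total = 47/0.2695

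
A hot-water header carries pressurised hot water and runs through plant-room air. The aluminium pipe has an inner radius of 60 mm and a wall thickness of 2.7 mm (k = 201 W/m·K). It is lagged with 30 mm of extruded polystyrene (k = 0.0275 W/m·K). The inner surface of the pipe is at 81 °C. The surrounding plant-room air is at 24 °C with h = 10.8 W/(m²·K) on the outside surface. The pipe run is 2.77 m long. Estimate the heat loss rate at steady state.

Cylindrical conduction, so R = ln(r₂/r₁)/(2πkL) per layer, in series:
R_aluminium pipe wall = ln(62.7/60)/(2π×201×2.77) = 1.258×10^-5 K/W
R_extruded polystyrene = ln(92.7/62.7)/(2π×0.0275×2.77) = 0.8169 K/W
R_outer film = 1/(h_o·2πr_oL) = 1/(10.8×2π×0.0927×2.77) = 0.05739 K/W
R_total = 0.8743 K/W
Q = ΔT/R_total = 57/0.8743

Q ≈ 65.2 W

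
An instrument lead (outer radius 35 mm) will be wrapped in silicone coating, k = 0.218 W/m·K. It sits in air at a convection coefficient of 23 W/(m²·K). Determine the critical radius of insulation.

For a cylinder r_cr = k/h = 0.218/23
r_cr = 9.48 mm; since the bare radius (35 mm) is above r_cr, any added insulation will reduce heat loss.

r_cr ≈ 9.48 mm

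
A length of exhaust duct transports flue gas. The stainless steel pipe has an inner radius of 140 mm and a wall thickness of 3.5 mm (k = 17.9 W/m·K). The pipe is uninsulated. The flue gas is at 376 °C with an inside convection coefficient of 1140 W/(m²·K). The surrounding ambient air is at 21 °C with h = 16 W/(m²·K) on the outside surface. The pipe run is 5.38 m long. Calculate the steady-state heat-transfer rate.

Q ≈ 27100 W

Radial resistances (cylindrical: R_cond = ln(r_o/r_i)/(2πkL), R_conv = 1/(h·2πrL)):
R_inner film = 1/(h_i·2πr₁L) = 1/(1140×2π×0.14×5.38) = 1.854×10^-4 K/W
R_stainless steel pipe wall = ln(143.5/140)/(2π×17.9×5.38) = 4.081×10^-5 K/W
R_outer film = 1/(h_o·2πr_oL) = 1/(16×2π×0.1435×5.38) = 0.01288 K/W
R_total = 0.01311 K/W
Q = ΔT/R_total = 355/0.01311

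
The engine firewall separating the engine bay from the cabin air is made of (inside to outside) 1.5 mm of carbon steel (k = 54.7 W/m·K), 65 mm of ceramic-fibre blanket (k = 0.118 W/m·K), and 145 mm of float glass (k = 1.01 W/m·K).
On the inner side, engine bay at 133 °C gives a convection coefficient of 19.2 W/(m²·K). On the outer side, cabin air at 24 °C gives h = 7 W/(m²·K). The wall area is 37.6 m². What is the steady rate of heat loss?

Series thermal resistances:
R_inner film = 1/(h_i·A) = 1/(19.2×37.6) = 0.001385 K/W
R_carbon steel = L/(kA) = 0.0015/(54.7×37.6) = 7.293×10^-7 K/W
R_ceramic-fibre blanket = L/(kA) = 0.065/(0.118×37.6) = 0.01465 K/W
R_float glass = L/(kA) = 0.145/(1.01×37.6) = 0.003818 K/W
R_outer film = 1/(h_o·A) = 1/(7×37.6) = 0.003799 K/W
R_total = 0.02365 K/W
Q = ΔT / R_total = 109 / 0.02365

Q ≈ 4610 W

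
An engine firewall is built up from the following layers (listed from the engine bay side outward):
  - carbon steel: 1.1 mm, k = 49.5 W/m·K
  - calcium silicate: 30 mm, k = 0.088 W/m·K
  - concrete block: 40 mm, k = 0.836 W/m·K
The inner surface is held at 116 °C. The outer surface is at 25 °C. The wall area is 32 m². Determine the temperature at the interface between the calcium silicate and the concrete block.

T ≈ 36.2 °C

Thermal resistances in series:
R_carbon steel = L/(kA) = 0.0011/(49.5×32) = 6.944×10^-7 K/W
R_calcium silicate = L/(kA) = 0.03/(0.088×32) = 0.01065 K/W
R_concrete block = L/(kA) = 0.04/(0.836×32) = 0.001495 K/W
R_total = 0.01215 K/W;  Q = ΔT/R_total = 91/0.01215 = 7490 W
T_interface = T_inner − Q·ΣR(inner→interface) = 116 − 7490×0.01065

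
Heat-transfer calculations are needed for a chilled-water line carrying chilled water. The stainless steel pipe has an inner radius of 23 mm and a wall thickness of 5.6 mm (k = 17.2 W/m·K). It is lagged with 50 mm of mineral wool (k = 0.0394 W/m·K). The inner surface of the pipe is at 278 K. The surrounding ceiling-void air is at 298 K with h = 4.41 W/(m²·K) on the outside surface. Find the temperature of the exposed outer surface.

Cylindrical conduction, so R = ln(r₂/r₁)/(2πkL) per layer, in series:
R_stainless steel pipe wall = ln(28.6/23)/(2π×17.2×1) = 0.002016 K/W
R_mineral wool = ln(78.6/28.6)/(2π×0.0394×1) = 4.084 K/W
R_outer film = 1/(h_o·2πr_oL) = 1/(4.41×2π×0.0786×1) = 0.4592 K/W
R_total = 4.545 K/W
Q = ΔT/R_total = 20/4.545
Q = 4.4 W/m
T_interface = T_inner + Q·ΣR(inner→interface) = 278 + 4.4×4.086

T ≈ 296 K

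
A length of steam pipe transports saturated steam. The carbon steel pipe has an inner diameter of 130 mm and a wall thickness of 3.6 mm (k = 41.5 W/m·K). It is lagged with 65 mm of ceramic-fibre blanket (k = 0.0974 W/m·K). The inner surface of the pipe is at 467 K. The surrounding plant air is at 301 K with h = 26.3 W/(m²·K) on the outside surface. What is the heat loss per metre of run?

q′ ≈ 146 W/m

Cylindrical conduction, so R = ln(r₂/r₁)/(2πkL) per layer, in series:
R_carbon steel pipe wall = ln(68.6/65)/(2π×41.5×1) = 2.067×10^-4 K/W
R_ceramic-fibre blanket = ln(133.6/68.6)/(2π×0.0974×1) = 1.089 K/W
R_outer film = 1/(h_o·2πr_oL) = 1/(26.3×2π×0.1336×1) = 0.0453 K/W
R_total = 1.135 K/W
Q = ΔT/R_total = 166/1.135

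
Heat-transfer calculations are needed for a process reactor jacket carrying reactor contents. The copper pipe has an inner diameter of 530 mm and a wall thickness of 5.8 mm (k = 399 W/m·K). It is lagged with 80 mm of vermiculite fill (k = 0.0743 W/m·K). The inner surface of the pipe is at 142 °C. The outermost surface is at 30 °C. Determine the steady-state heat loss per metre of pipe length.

q′ ≈ 202 W/m

Treating each annulus and film as a series resistance:
R_copper pipe wall = ln(270.8/265)/(2π×399×1) = 8.636×10^-6 K/W
R_vermiculite fill = ln(350.8/270.8)/(2π×0.0743×1) = 0.5544 K/W
R_total = 0.5544 K/W
Q = ΔT/R_total = 112/0.5544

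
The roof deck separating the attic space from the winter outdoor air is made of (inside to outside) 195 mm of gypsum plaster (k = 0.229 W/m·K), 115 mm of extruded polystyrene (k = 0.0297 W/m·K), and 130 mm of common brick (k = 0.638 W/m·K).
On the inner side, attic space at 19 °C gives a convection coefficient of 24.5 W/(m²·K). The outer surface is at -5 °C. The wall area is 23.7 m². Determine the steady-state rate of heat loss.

Q ≈ 114 W

Model the wall as resistances in series:
R_inner film = 1/(h_i·A) = 1/(24.5×23.7) = 0.001722 K/W
R_gypsum plaster = L/(kA) = 0.195/(0.229×23.7) = 0.03593 K/W
R_extruded polystyrene = L/(kA) = 0.115/(0.0297×23.7) = 0.1634 K/W
R_common brick = L/(kA) = 0.13/(0.638×23.7) = 0.008598 K/W
R_total = 0.2096 K/W
Q = ΔT / R_total = 24 / 0.2096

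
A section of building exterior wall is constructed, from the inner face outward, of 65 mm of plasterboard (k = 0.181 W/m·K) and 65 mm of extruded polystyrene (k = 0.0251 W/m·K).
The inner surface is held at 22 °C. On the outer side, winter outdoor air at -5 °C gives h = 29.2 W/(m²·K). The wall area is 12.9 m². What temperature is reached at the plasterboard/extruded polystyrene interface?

T ≈ 18.7 °C

Series thermal resistances:
R_plasterboard = L/(kA) = 0.065/(0.181×12.9) = 0.02784 K/W
R_extruded polystyrene = L/(kA) = 0.065/(0.0251×12.9) = 0.2007 K/W
R_outer film = 1/(h_o·A) = 1/(29.2×12.9) = 0.002655 K/W
R_total = 0.2312 K/W;  Q = ΔT/R_total = 27/0.2312 = 116.8 W
T_interface = T_inner − Q·ΣR(inner→interface) = 22 − 117×0.02784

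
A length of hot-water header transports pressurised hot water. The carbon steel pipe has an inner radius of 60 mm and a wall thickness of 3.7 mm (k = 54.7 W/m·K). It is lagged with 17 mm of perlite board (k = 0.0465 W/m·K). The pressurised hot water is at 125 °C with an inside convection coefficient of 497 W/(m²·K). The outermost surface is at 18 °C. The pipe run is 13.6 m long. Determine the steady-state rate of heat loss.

Q ≈ 1790 W

Per-layer cylindrical resistances, series-summed:
R_inner film = 1/(h_i·2πr₁L) = 1/(497×2π×0.06×13.6) = 3.924×10^-4 K/W
R_carbon steel pipe wall = ln(63.7/60)/(2π×54.7×13.6) = 1.28×10^-5 K/W
R_perlite board = ln(80.7/63.7)/(2π×0.0465×13.6) = 0.05953 K/W
R_total = 0.05994 K/W
Q = ΔT/R_total = 107/0.05994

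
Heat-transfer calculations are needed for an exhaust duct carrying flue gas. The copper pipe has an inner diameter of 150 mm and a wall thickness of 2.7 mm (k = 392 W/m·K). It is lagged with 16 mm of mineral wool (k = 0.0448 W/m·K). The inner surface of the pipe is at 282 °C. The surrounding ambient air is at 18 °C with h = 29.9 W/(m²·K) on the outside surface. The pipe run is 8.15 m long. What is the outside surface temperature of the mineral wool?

T ≈ 38.8 °C

Treating each annulus and film as a series resistance:
R_copper pipe wall = ln(77.7/75)/(2π×392×8.15) = 1.762×10^-6 K/W
R_mineral wool = ln(93.7/77.7)/(2π×0.0448×8.15) = 0.08162 K/W
R_outer film = 1/(h_o·2πr_oL) = 1/(29.9×2π×0.0937×8.15) = 0.00697 K/W
R_total = 0.08859 K/W
Q = ΔT/R_total = 264/0.08859
Q = 2980 W
T_interface = T_inner − Q·ΣR(inner→interface) = 282 − 2980×0.08162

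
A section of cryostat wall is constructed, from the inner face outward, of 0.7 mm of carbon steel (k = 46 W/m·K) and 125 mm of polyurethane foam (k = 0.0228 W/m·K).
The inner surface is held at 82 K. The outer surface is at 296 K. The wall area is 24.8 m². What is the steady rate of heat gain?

Q ≈ 968 W

Thermal resistances in series:
R_carbon steel = L/(kA) = 0.0007/(46×24.8) = 6.136×10^-7 K/W
R_polyurethane foam = L/(kA) = 0.125/(0.0228×24.8) = 0.2211 K/W
R_total = 0.2211 K/W
Q = ΔT / R_total = 214 / 0.2211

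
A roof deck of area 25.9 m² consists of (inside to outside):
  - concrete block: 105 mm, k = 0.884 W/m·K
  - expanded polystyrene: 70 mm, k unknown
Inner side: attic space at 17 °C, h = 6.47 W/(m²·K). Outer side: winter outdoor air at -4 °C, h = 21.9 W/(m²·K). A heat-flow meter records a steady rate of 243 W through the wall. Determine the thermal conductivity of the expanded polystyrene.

Thermal resistances in series:
R_inner film = 1/(h_i·A) = 1/(6.47×25.9) = 0.005968 K/W
R_concrete block = L/(kA) = 0.105/(0.884×25.9) = 0.004586 K/W
R_outer film = 1/(h_o·A) = 1/(21.9×25.9) = 0.001763 K/W
Sum of known resistances R_other = 0.01232 K/W
Total R = ΔT/Q = 21/243 = 0.08642 K/W
R_expanded polystyrene = R_total − R_other = 0.0741 K/W
k = L/(R·A) = 0.07/(0.0741×25.9)

k ≈ 0.0365 W/(m·K)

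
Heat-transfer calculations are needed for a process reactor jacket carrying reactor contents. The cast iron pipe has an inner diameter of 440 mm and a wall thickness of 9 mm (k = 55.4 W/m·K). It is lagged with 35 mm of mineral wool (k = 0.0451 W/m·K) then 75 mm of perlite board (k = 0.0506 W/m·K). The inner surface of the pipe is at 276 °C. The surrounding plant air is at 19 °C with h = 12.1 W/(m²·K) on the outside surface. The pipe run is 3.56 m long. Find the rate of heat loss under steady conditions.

Radial resistances (cylindrical: R_cond = ln(r_o/r_i)/(2πkL), R_conv = 1/(h·2πrL)):
R_cast iron pipe wall = ln(229/220)/(2π×55.4×3.56) = 3.236×10^-5 K/W
R_mineral wool = ln(264/229)/(2π×0.0451×3.56) = 0.141 K/W
R_perlite board = ln(339/264)/(2π×0.0506×3.56) = 0.2209 K/W
R_outer film = 1/(h_o·2πr_oL) = 1/(12.1×2π×0.339×3.56) = 0.0109 K/W
R_total = 0.3728 K/W
Q = ΔT/R_total = 257/0.3728

Q ≈ 689 W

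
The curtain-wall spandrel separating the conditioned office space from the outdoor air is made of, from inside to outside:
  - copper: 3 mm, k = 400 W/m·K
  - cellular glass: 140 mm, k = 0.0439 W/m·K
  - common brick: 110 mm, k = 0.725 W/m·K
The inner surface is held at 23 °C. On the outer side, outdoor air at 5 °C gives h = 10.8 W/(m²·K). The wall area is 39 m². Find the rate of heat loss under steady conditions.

Thermal resistances in series:
R_copper = L/(kA) = 0.003/(400×39) = 1.923×10^-7 K/W
R_cellular glass = L/(kA) = 0.14/(0.0439×39) = 0.08177 K/W
R_common brick = L/(kA) = 0.11/(0.725×39) = 0.00389 K/W
R_outer film = 1/(h_o·A) = 1/(10.8×39) = 0.002374 K/W
R_total = 0.08804 K/W
Q = ΔT / R_total = 18 / 0.08804

Q ≈ 204 W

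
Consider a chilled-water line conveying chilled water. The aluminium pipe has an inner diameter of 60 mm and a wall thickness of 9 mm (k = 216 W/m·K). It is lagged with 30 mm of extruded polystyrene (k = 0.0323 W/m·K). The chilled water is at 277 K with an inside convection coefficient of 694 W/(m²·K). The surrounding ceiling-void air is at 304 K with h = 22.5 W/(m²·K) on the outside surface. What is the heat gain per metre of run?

q′ ≈ 9.24 W/m

Cylindrical conduction, so R = ln(r₂/r₁)/(2πkL) per layer, in series:
R_inner film = 1/(h_i·2πr₁L) = 1/(694×2π×0.03×1) = 0.007644 K/W
R_aluminium pipe wall = ln(39/30)/(2π×216×1) = 1.933×10^-4 K/W
R_extruded polystyrene = ln(69/39)/(2π×0.0323×1) = 2.811 K/W
R_outer film = 1/(h_o·2πr_oL) = 1/(22.5×2π×0.069×1) = 0.1025 K/W
R_total = 2.922 K/W
Q = ΔT/R_total = 27/2.922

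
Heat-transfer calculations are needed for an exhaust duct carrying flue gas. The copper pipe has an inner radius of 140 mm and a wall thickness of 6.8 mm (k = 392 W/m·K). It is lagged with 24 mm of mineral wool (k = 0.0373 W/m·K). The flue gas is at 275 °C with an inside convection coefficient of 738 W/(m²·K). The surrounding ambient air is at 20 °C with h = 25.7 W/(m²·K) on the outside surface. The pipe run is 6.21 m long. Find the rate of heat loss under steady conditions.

Q ≈ 2320 W

Treating each annulus and film as a series resistance:
R_inner film = 1/(h_i·2πr₁L) = 1/(738×2π×0.14×6.21) = 2.481×10^-4 K/W
R_copper pipe wall = ln(146.8/140)/(2π×392×6.21) = 3.101×10^-6 K/W
R_mineral wool = ln(170.8/146.8)/(2π×0.0373×6.21) = 0.104 K/W
R_outer film = 1/(h_o·2πr_oL) = 1/(25.7×2π×0.1708×6.21) = 0.005839 K/W
R_total = 0.1101 K/W
Q = ΔT/R_total = 255/0.1101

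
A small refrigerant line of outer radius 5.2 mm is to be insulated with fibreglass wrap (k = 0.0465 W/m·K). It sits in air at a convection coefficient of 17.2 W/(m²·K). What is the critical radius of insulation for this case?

r_cr ≈ 2.7 mm

For a cylinder r_cr = k/h = 0.0465/17.2
r_cr = 2.7 mm; since the bare radius (5.2 mm) is above r_cr, any added insulation will reduce heat loss.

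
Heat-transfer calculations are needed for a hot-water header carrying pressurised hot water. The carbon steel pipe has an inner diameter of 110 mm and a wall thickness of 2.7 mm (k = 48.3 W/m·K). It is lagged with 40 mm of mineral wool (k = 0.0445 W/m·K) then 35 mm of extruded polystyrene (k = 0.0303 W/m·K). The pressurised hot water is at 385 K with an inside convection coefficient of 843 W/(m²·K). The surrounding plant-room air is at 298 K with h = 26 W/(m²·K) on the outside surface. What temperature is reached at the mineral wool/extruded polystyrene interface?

T ≈ 339 K

Radial resistances (cylindrical: R_cond = ln(r_o/r_i)/(2πkL), R_conv = 1/(h·2πrL)):
R_inner film = 1/(h_i·2πr₁L) = 1/(843×2π×0.055×1) = 0.003433 K/W
R_carbon steel pipe wall = ln(57.7/55)/(2π×48.3×1) = 1.579×10^-4 K/W
R_mineral wool = ln(97.7/57.7)/(2π×0.0445×1) = 1.884 K/W
R_extruded polystyrene = ln(132.7/97.7)/(2π×0.0303×1) = 1.608 K/W
R_outer film = 1/(h_o·2πr_oL) = 1/(26×2π×0.1327×1) = 0.04613 K/W
R_total = 3.542 K/W
Q = ΔT/R_total = 87/3.542
Q = 24.6 W/m
T_interface = T_inner − Q·ΣR(inner→interface) = 385 − 24.6×1.887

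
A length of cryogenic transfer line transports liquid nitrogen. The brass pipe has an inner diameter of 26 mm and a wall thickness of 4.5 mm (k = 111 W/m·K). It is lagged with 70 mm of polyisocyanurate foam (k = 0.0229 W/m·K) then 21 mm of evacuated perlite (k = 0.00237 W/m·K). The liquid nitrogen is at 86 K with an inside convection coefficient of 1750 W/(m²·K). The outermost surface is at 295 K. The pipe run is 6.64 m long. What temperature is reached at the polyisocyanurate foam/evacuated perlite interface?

Radial resistances (cylindrical: R_cond = ln(r_o/r_i)/(2πkL), R_conv = 1/(h·2πrL)):
R_inner film = 1/(h_i·2πr₁L) = 1/(1750×2π×0.013×6.64) = 0.001054 K/W
R_brass pipe wall = ln(17.5/13)/(2π×111×6.64) = 6.419×10^-5 K/W
R_polyisocyanurate foam = ln(87.5/17.5)/(2π×0.0229×6.64) = 1.685 K/W
R_evacuated perlite = ln(108.5/87.5)/(2π×0.00237×6.64) = 2.176 K/W
R_total = 3.861 K/W
Q = ΔT/R_total = 209/3.861
Q = 54.1 W
T_interface = T_inner + Q·ΣR(inner→interface) = 86 + 54.1×1.686

T ≈ 177 K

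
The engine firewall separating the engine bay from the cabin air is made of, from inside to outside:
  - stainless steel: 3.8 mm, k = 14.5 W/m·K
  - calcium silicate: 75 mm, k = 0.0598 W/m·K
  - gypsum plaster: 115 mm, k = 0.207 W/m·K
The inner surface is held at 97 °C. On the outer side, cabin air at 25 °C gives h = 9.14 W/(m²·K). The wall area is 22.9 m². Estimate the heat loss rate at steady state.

Thermal resistances in series:
R_stainless steel = L/(kA) = 0.0038/(14.5×22.9) = 1.144×10^-5 K/W
R_calcium silicate = L/(kA) = 0.075/(0.0598×22.9) = 0.05477 K/W
R_gypsum plaster = L/(kA) = 0.115/(0.207×22.9) = 0.02426 K/W
R_outer film = 1/(h_o·A) = 1/(9.14×22.9) = 0.004778 K/W
R_total = 0.08382 K/W
Q = ΔT / R_total = 72 / 0.08382

Q ≈ 859 W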